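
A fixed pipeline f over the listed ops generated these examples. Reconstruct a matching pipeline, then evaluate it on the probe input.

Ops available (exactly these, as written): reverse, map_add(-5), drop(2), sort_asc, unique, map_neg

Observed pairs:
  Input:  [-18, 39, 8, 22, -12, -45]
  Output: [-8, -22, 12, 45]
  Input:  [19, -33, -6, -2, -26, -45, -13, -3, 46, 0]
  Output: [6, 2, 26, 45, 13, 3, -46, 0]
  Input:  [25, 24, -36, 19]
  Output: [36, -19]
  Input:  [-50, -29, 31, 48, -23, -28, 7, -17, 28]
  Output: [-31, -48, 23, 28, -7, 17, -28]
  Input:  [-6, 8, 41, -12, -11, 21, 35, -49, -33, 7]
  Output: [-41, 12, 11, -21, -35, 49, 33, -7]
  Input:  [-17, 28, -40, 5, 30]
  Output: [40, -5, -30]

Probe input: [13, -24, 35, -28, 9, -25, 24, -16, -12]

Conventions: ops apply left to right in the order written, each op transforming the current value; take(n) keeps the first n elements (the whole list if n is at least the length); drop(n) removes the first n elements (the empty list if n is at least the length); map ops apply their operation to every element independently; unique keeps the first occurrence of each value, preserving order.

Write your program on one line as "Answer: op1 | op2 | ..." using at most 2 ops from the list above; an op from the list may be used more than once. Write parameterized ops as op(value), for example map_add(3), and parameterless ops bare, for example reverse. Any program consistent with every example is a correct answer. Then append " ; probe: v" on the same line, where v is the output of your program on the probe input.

map_neg | drop(2) ; probe: [-35, 28, -9, 25, -24, 16, 12]

Check, running the answer program on each example:
  [-18, 39, 8, 22, -12, -45] -> [18, -39, -8, -22, 12, 45] -> [-8, -22, 12, 45]
  [19, -33, -6, -2, -26, -45, -13, -3, 46, 0] -> [-19, 33, 6, 2, 26, 45, 13, 3, -46, 0] -> [6, 2, 26, 45, 13, 3, -46, 0]
  [25, 24, -36, 19] -> [-25, -24, 36, -19] -> [36, -19]
  [-50, -29, 31, 48, -23, -28, 7, -17, 28] -> [50, 29, -31, -48, 23, 28, -7, 17, -28] -> [-31, -48, 23, 28, -7, 17, -28]
  [-6, 8, 41, -12, -11, 21, 35, -49, -33, 7] -> [6, -8, -41, 12, 11, -21, -35, 49, 33, -7] -> [-41, 12, 11, -21, -35, 49, 33, -7]
  [-17, 28, -40, 5, 30] -> [17, -28, 40, -5, -30] -> [40, -5, -30]
  probe: [13, -24, 35, -28, 9, -25, 24, -16, -12] -> [-13, 24, -35, 28, -9, 25, -24, 16, 12] -> [-35, 28, -9, 25, -24, 16, 12]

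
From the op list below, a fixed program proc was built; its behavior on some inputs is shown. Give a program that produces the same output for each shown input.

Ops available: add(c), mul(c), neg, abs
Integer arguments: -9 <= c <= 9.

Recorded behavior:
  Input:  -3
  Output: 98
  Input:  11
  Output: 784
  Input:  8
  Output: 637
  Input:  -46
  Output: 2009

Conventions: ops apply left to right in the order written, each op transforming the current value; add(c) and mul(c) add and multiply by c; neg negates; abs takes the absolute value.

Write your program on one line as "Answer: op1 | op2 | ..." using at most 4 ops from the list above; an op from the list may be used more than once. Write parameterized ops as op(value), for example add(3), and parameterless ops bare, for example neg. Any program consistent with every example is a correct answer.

add(5) | mul(-7) | mul(7) | abs

Check, running the answer program on each example:
  -3 -> 2 -> -14 -> -98 -> 98
  11 -> 16 -> -112 -> -784 -> 784
  8 -> 13 -> -91 -> -637 -> 637
  -46 -> -41 -> 287 -> 2009 -> 2009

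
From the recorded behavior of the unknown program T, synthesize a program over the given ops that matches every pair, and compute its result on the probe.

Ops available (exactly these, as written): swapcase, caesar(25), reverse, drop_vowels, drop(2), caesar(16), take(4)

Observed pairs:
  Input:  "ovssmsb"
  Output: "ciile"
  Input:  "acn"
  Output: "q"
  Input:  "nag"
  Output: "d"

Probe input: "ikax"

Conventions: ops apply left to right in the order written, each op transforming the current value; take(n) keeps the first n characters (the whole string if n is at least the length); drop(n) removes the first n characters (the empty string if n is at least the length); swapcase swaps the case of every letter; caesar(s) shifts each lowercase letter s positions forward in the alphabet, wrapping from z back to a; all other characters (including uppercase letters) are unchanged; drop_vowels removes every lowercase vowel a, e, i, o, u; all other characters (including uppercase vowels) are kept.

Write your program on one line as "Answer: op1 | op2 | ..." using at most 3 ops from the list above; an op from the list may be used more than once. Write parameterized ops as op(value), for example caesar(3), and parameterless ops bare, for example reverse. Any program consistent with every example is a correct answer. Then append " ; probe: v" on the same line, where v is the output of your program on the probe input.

reverse | drop(2) | caesar(16) ; probe: "ay"

Check, running the answer program on each example:
  "ovssmsb" -> "bsmssvo" -> "mssvo" -> "ciile"
  "acn" -> "nca" -> "a" -> "q"
  "nag" -> "gan" -> "n" -> "d"
  probe: "ikax" -> "xaki" -> "ki" -> "ay"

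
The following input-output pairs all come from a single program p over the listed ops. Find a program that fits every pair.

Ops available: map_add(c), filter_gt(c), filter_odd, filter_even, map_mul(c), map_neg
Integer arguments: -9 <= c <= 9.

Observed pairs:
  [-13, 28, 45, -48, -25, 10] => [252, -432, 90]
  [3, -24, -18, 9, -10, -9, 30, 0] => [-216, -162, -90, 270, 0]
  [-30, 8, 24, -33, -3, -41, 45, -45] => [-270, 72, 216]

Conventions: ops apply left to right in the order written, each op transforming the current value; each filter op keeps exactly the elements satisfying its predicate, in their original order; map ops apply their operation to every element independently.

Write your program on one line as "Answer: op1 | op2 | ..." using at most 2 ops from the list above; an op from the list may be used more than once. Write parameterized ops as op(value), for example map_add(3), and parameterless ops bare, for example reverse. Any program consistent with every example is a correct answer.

filter_even | map_mul(9)

Check, running the answer program on each example:
  [-13, 28, 45, -48, -25, 10] -> [28, -48, 10] -> [252, -432, 90]
  [3, -24, -18, 9, -10, -9, 30, 0] -> [-24, -18, -10, 30, 0] -> [-216, -162, -90, 270, 0]
  [-30, 8, 24, -33, -3, -41, 45, -45] -> [-30, 8, 24] -> [-270, 72, 216]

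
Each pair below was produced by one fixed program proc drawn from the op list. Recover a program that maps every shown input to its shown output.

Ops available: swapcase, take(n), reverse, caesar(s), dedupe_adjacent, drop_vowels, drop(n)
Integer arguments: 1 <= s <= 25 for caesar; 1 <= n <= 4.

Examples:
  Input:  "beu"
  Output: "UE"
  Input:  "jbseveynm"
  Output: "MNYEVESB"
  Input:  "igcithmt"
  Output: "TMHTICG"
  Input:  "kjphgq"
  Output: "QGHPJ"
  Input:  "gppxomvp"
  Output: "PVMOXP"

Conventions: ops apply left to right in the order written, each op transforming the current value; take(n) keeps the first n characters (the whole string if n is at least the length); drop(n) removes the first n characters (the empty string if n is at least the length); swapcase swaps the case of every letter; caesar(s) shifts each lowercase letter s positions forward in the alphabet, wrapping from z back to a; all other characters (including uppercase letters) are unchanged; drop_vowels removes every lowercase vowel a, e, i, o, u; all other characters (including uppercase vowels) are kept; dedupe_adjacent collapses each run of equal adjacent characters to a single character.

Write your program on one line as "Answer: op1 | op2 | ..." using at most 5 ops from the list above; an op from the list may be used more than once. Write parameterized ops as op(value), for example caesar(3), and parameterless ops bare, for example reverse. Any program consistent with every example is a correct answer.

drop(1) | swapcase | dedupe_adjacent | reverse

Check, running the answer program on each example:
  "beu" -> "eu" -> "EU" -> "EU" -> "UE"
  "jbseveynm" -> "bseveynm" -> "BSEVEYNM" -> "BSEVEYNM" -> "MNYEVESB"
  "igcithmt" -> "gcithmt" -> "GCITHMT" -> "GCITHMT" -> "TMHTICG"
  "kjphgq" -> "jphgq" -> "JPHGQ" -> "JPHGQ" -> "QGHPJ"
  "gppxomvp" -> "ppxomvp" -> "PPXOMVP" -> "PXOMVP" -> "PVMOXP"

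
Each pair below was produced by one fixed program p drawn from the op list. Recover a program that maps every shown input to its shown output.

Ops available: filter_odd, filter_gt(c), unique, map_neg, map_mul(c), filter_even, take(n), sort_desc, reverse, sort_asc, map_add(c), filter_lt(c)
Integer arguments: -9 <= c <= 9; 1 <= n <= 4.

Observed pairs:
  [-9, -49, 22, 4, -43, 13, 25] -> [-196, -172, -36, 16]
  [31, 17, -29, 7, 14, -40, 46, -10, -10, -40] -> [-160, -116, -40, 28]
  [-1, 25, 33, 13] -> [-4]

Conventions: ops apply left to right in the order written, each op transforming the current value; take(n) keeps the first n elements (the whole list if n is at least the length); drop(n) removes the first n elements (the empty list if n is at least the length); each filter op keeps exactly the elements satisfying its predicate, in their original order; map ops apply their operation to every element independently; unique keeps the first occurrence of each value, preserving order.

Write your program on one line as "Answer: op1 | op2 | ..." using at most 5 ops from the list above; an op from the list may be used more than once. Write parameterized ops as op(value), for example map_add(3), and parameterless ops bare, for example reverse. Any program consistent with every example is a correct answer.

filter_lt(8) | reverse | unique | sort_asc | map_mul(4)

Check, running the answer program on each example:
  [-9, -49, 22, 4, -43, 13, 25] -> [-9, -49, 4, -43] -> [-43, 4, -49, -9] -> [-43, 4, -49, -9] -> [-49, -43, -9, 4] -> [-196, -172, -36, 16]
  [31, 17, -29, 7, 14, -40, 46, -10, -10, -40] -> [-29, 7, -40, -10, -10, -40] -> [-40, -10, -10, -40, 7, -29] -> [-40, -10, 7, -29] -> [-40, -29, -10, 7] -> [-160, -116, -40, 28]
  [-1, 25, 33, 13] -> [-1] -> [-1] -> [-1] -> [-1] -> [-4]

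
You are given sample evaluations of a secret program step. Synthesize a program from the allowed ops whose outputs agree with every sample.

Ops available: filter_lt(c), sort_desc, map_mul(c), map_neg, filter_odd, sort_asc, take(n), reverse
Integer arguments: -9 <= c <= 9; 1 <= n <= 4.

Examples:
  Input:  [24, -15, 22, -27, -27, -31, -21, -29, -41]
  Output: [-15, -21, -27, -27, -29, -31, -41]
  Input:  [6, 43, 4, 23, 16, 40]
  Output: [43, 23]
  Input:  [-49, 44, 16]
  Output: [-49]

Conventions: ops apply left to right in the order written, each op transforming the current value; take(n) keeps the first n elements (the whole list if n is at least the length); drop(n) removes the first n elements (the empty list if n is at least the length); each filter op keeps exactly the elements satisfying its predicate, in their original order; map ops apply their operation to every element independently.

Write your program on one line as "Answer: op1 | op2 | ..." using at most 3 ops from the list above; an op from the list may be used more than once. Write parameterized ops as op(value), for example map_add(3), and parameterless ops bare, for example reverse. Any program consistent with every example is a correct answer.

sort_desc | filter_odd

Check, running the answer program on each example:
  [24, -15, 22, -27, -27, -31, -21, -29, -41] -> [24, 22, -15, -21, -27, -27, -29, -31, -41] -> [-15, -21, -27, -27, -29, -31, -41]
  [6, 43, 4, 23, 16, 40] -> [43, 40, 23, 16, 6, 4] -> [43, 23]
  [-49, 44, 16] -> [44, 16, -49] -> [-49]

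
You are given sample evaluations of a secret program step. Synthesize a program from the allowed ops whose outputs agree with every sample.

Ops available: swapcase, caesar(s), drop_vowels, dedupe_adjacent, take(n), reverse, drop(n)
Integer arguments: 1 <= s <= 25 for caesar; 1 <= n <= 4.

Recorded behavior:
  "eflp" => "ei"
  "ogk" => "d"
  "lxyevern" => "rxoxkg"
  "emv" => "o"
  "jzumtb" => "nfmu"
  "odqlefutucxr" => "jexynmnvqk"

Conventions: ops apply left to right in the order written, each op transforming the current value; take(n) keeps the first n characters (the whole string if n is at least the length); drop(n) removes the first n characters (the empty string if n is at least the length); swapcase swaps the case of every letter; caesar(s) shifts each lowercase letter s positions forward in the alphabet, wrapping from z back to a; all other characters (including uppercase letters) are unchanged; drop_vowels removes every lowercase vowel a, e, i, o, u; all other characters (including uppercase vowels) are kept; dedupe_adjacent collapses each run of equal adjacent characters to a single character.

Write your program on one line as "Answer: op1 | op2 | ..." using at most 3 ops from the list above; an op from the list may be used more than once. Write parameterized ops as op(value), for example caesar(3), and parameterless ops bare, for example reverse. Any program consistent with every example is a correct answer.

caesar(19) | drop(2)

Check, running the answer program on each example:
  "eflp" -> "xyei" -> "ei"
  "ogk" -> "hzd" -> "d"
  "lxyevern" -> "eqrxoxkg" -> "rxoxkg"
  "emv" -> "xfo" -> "o"
  "jzumtb" -> "csnfmu" -> "nfmu"
  "odqlefutucxr" -> "hwjexynmnvqk" -> "jexynmnvqk"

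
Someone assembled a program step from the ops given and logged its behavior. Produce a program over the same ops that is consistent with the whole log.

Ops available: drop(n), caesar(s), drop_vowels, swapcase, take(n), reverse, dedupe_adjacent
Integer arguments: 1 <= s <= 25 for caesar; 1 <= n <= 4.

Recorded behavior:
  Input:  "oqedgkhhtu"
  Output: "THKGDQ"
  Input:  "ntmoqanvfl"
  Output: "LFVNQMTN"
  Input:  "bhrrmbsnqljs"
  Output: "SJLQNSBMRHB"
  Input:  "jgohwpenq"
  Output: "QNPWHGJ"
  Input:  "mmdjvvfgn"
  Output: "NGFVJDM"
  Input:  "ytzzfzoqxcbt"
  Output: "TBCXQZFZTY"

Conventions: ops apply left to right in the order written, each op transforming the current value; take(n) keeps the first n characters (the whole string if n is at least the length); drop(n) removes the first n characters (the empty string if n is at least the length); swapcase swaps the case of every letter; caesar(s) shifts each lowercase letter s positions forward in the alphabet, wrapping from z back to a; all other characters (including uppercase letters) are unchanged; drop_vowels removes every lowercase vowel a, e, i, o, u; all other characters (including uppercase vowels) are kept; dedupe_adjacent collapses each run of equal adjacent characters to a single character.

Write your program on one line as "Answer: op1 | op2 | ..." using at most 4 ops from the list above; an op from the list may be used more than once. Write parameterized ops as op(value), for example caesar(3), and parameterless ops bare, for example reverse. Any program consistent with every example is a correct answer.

drop_vowels | reverse | dedupe_adjacent | swapcase

Check, running the answer program on each example:
  "oqedgkhhtu" -> "qdgkhht" -> "thhkgdq" -> "thkgdq" -> "THKGDQ"
  "ntmoqanvfl" -> "ntmqnvfl" -> "lfvnqmtn" -> "lfvnqmtn" -> "LFVNQMTN"
  "bhrrmbsnqljs" -> "bhrrmbsnqljs" -> "sjlqnsbmrrhb" -> "sjlqnsbmrhb" -> "SJLQNSBMRHB"
  "jgohwpenq" -> "jghwpnq" -> "qnpwhgj" -> "qnpwhgj" -> "QNPWHGJ"
  "mmdjvvfgn" -> "mmdjvvfgn" -> "ngfvvjdmm" -> "ngfvjdm" -> "NGFVJDM"
  "ytzzfzoqxcbt" -> "ytzzfzqxcbt" -> "tbcxqzfzzty" -> "tbcxqzfzty" -> "TBCXQZFZTY"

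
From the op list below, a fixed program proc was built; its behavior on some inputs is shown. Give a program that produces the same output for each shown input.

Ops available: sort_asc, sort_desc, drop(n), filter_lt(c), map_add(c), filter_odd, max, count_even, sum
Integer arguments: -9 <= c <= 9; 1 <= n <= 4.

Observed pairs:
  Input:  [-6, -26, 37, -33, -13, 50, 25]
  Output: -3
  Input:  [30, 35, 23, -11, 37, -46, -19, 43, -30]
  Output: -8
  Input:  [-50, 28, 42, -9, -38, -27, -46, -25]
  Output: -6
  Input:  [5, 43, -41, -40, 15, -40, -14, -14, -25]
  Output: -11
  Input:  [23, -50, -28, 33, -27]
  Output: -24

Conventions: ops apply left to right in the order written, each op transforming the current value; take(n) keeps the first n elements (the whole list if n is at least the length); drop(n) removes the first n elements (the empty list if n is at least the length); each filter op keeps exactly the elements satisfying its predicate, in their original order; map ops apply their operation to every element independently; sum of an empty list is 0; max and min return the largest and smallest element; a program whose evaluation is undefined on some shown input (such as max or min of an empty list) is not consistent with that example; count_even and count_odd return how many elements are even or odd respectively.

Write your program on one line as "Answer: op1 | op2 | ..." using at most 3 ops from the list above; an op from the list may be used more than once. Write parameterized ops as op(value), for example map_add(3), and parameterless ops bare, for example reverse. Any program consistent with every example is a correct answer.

filter_lt(-5) | map_add(3) | max

Check, running the answer program on each example:
  [-6, -26, 37, -33, -13, 50, 25] -> [-6, -26, -33, -13] -> [-3, -23, -30, -10] -> -3
  [30, 35, 23, -11, 37, -46, -19, 43, -30] -> [-11, -46, -19, -30] -> [-8, -43, -16, -27] -> -8
  [-50, 28, 42, -9, -38, -27, -46, -25] -> [-50, -9, -38, -27, -46, -25] -> [-47, -6, -35, -24, -43, -22] -> -6
  [5, 43, -41, -40, 15, -40, -14, -14, -25] -> [-41, -40, -40, -14, -14, -25] -> [-38, -37, -37, -11, -11, -22] -> -11
  [23, -50, -28, 33, -27] -> [-50, -28, -27] -> [-47, -25, -24] -> -24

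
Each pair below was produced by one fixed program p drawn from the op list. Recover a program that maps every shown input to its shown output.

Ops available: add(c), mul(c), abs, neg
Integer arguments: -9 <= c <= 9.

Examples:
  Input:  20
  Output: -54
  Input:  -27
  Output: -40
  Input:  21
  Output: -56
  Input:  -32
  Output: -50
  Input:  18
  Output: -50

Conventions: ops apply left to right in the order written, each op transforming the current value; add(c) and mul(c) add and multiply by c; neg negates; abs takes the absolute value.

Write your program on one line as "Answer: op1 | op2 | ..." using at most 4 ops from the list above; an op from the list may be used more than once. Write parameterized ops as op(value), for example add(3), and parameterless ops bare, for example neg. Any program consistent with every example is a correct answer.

add(7) | mul(2) | abs | neg

Check, running the answer program on each example:
  20 -> 27 -> 54 -> 54 -> -54
  -27 -> -20 -> -40 -> 40 -> -40
  21 -> 28 -> 56 -> 56 -> -56
  -32 -> -25 -> -50 -> 50 -> -50
  18 -> 25 -> 50 -> 50 -> -50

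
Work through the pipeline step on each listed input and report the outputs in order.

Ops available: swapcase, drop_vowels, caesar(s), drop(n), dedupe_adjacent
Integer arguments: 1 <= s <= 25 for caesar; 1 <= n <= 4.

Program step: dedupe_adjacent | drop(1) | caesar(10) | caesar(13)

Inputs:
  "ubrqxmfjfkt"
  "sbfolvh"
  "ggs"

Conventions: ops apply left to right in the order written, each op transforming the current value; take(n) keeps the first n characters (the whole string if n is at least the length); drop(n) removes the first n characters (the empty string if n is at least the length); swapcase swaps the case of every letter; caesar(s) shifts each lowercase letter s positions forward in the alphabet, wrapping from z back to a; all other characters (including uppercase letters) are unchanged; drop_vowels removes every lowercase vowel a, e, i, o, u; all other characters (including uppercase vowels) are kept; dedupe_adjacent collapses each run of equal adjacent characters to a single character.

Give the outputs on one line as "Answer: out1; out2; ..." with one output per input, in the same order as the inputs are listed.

Execution, op by op:
  "ubrqxmfjfkt" -> "ubrqxmfjfkt" -> "brqxmfjfkt" -> "lbahwptpud" -> "yonujcgchq"
  "sbfolvh" -> "sbfolvh" -> "bfolvh" -> "lpyvfr" -> "yclise"
  "ggs" -> "gs" -> "s" -> "c" -> "p"

"yonujcgchq"; "yclise"; "p"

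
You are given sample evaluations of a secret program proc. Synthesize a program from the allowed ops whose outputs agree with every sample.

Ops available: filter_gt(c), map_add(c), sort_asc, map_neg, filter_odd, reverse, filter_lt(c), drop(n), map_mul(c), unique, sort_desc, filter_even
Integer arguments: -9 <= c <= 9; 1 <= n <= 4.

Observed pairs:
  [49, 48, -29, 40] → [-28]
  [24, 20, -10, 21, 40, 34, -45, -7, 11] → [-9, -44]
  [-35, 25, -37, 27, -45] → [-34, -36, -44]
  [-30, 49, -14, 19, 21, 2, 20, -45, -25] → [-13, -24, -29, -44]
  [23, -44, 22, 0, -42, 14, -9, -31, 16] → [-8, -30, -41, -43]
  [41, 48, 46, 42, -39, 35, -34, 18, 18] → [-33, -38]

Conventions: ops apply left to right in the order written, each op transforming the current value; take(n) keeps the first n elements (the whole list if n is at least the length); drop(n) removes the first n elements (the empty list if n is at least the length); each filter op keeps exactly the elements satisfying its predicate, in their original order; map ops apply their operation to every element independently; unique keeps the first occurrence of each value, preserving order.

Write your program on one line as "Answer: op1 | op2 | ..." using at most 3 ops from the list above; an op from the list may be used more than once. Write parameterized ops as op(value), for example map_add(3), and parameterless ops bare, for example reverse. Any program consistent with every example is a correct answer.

map_add(1) | sort_desc | filter_lt(-7)

Check, running the answer program on each example:
  [49, 48, -29, 40] -> [50, 49, -28, 41] -> [50, 49, 41, -28] -> [-28]
  [24, 20, -10, 21, 40, 34, -45, -7, 11] -> [25, 21, -9, 22, 41, 35, -44, -6, 12] -> [41, 35, 25, 22, 21, 12, -6, -9, -44] -> [-9, -44]
  [-35, 25, -37, 27, -45] -> [-34, 26, -36, 28, -44] -> [28, 26, -34, -36, -44] -> [-34, -36, -44]
  [-30, 49, -14, 19, 21, 2, 20, -45, -25] -> [-29, 50, -13, 20, 22, 3, 21, -44, -24] -> [50, 22, 21, 20, 3, -13, -24, -29, -44] -> [-13, -24, -29, -44]
  [23, -44, 22, 0, -42, 14, -9, -31, 16] -> [24, -43, 23, 1, -41, 15, -8, -30, 17] -> [24, 23, 17, 15, 1, -8, -30, -41, -43] -> [-8, -30, -41, -43]
  [41, 48, 46, 42, -39, 35, -34, 18, 18] -> [42, 49, 47, 43, -38, 36, -33, 19, 19] -> [49, 47, 43, 42, 36, 19, 19, -33, -38] -> [-33, -38]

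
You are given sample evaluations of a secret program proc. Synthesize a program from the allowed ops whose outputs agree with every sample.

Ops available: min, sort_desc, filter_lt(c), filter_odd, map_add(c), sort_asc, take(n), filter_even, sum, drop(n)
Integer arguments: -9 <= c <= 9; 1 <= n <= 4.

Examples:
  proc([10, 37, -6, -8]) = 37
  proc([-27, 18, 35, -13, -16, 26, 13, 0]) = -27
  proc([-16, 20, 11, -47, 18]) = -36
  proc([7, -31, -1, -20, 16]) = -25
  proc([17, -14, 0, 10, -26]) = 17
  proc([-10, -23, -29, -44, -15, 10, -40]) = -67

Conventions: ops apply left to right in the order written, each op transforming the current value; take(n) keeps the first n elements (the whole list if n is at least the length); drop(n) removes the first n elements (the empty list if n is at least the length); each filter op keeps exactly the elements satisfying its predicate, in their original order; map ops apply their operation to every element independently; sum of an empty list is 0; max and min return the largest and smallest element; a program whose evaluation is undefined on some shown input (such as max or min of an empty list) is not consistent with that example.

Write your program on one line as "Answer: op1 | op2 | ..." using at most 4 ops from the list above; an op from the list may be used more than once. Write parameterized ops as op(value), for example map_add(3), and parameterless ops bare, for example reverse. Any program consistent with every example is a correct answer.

filter_odd | sort_asc | take(3) | sum

Check, running the answer program on each example:
  [10, 37, -6, -8] -> [37] -> [37] -> [37] -> 37
  [-27, 18, 35, -13, -16, 26, 13, 0] -> [-27, 35, -13, 13] -> [-27, -13, 13, 35] -> [-27, -13, 13] -> -27
  [-16, 20, 11, -47, 18] -> [11, -47] -> [-47, 11] -> [-47, 11] -> -36
  [7, -31, -1, -20, 16] -> [7, -31, -1] -> [-31, -1, 7] -> [-31, -1, 7] -> -25
  [17, -14, 0, 10, -26] -> [17] -> [17] -> [17] -> 17
  [-10, -23, -29, -44, -15, 10, -40] -> [-23, -29, -15] -> [-29, -23, -15] -> [-29, -23, -15] -> -67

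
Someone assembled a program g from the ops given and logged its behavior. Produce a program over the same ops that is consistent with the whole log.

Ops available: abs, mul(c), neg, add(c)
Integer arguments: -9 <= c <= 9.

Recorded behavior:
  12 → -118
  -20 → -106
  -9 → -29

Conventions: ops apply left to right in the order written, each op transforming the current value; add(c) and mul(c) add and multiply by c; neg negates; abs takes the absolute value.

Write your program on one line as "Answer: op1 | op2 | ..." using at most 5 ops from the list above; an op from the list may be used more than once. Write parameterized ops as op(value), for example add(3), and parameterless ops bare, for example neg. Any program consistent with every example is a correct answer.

add(6) | mul(7) | add(-8) | abs | neg

Check, running the answer program on each example:
  12 -> 18 -> 126 -> 118 -> 118 -> -118
  -20 -> -14 -> -98 -> -106 -> 106 -> -106
  -9 -> -3 -> -21 -> -29 -> 29 -> -29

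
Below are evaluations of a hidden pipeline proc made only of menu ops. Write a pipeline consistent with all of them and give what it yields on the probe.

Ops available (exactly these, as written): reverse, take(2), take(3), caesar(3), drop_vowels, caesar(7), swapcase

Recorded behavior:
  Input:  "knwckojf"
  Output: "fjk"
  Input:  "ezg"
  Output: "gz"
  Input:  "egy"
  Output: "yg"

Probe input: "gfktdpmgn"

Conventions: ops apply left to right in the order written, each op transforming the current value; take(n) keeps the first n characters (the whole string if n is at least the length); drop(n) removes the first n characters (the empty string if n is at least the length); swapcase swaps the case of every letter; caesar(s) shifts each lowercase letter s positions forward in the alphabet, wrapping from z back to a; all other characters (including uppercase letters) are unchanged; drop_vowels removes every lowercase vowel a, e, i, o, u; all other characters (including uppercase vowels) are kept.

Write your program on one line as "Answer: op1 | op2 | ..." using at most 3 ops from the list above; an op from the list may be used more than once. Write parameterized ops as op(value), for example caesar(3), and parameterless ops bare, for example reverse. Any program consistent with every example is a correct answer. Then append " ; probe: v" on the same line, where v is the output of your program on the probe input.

drop_vowels | reverse | take(3) ; probe: "ngm"

Check, running the answer program on each example:
  "knwckojf" -> "knwckjf" -> "fjkcwnk" -> "fjk"
  "ezg" -> "zg" -> "gz" -> "gz"
  "egy" -> "gy" -> "yg" -> "yg"
  probe: "gfktdpmgn" -> "gfktdpmgn" -> "ngmpdtkfg" -> "ngm"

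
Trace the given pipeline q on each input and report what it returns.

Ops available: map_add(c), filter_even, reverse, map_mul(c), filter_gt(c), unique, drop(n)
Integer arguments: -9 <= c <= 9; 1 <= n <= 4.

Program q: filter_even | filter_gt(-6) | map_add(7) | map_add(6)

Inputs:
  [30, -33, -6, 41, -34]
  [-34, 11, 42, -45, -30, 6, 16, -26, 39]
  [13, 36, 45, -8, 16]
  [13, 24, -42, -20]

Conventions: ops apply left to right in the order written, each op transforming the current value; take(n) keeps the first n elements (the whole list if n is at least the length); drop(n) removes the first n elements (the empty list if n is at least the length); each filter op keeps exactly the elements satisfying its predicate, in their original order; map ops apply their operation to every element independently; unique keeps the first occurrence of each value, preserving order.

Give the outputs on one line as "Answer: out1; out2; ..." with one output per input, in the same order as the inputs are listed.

[43]; [55, 19, 29]; [49, 29]; [37]

Execution, op by op:
  [30, -33, -6, 41, -34] -> [30, -6, -34] -> [30] -> [37] -> [43]
  [-34, 11, 42, -45, -30, 6, 16, -26, 39] -> [-34, 42, -30, 6, 16, -26] -> [42, 6, 16] -> [49, 13, 23] -> [55, 19, 29]
  [13, 36, 45, -8, 16] -> [36, -8, 16] -> [36, 16] -> [43, 23] -> [49, 29]
  [13, 24, -42, -20] -> [24, -42, -20] -> [24] -> [31] -> [37]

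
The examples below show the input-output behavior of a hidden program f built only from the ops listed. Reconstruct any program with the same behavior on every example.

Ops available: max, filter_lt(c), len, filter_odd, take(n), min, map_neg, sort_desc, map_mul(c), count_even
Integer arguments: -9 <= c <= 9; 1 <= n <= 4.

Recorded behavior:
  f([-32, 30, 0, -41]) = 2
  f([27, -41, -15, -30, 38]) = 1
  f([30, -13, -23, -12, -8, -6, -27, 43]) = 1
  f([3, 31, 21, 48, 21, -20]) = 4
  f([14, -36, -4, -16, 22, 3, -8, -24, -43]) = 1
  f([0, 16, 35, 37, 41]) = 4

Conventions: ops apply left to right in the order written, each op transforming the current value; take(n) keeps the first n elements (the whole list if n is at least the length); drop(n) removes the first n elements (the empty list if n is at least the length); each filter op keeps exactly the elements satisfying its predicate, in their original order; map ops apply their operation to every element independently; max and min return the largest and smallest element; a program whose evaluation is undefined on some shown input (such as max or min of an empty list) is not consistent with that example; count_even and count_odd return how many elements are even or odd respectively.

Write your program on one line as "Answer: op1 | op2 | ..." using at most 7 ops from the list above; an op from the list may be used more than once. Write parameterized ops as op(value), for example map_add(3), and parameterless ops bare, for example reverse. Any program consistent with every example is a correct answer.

take(4) | map_neg | map_mul(-2) | map_neg | filter_lt(1) | count_even

Check, running the answer program on each example:
  [-32, 30, 0, -41] -> [-32, 30, 0, -41] -> [32, -30, 0, 41] -> [-64, 60, 0, -82] -> [64, -60, 0, 82] -> [-60, 0] -> 2
  [27, -41, -15, -30, 38] -> [27, -41, -15, -30] -> [-27, 41, 15, 30] -> [54, -82, -30, -60] -> [-54, 82, 30, 60] -> [-54] -> 1
  [30, -13, -23, -12, -8, -6, -27, 43] -> [30, -13, -23, -12] -> [-30, 13, 23, 12] -> [60, -26, -46, -24] -> [-60, 26, 46, 24] -> [-60] -> 1
  [3, 31, 21, 48, 21, -20] -> [3, 31, 21, 48] -> [-3, -31, -21, -48] -> [6, 62, 42, 96] -> [-6, -62, -42, -96] -> [-6, -62, -42, -96] -> 4
  [14, -36, -4, -16, 22, 3, -8, -24, -43] -> [14, -36, -4, -16] -> [-14, 36, 4, 16] -> [28, -72, -8, -32] -> [-28, 72, 8, 32] -> [-28] -> 1
  [0, 16, 35, 37, 41] -> [0, 16, 35, 37] -> [0, -16, -35, -37] -> [0, 32, 70, 74] -> [0, -32, -70, -74] -> [0, -32, -70, -74] -> 4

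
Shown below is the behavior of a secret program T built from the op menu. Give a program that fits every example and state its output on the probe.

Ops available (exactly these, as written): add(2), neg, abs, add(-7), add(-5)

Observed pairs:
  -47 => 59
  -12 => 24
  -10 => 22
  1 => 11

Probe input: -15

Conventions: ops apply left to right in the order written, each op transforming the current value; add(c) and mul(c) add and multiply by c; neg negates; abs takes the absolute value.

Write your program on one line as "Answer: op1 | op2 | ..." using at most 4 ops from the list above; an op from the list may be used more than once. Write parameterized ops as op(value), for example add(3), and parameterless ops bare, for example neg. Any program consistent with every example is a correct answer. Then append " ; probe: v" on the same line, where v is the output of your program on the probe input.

add(-5) | add(-7) | neg ; probe: 27

Check, running the answer program on each example:
  -47 -> -52 -> -59 -> 59
  -12 -> -17 -> -24 -> 24
  -10 -> -15 -> -22 -> 22
  1 -> -4 -> -11 -> 11
  probe: -15 -> -20 -> -27 -> 27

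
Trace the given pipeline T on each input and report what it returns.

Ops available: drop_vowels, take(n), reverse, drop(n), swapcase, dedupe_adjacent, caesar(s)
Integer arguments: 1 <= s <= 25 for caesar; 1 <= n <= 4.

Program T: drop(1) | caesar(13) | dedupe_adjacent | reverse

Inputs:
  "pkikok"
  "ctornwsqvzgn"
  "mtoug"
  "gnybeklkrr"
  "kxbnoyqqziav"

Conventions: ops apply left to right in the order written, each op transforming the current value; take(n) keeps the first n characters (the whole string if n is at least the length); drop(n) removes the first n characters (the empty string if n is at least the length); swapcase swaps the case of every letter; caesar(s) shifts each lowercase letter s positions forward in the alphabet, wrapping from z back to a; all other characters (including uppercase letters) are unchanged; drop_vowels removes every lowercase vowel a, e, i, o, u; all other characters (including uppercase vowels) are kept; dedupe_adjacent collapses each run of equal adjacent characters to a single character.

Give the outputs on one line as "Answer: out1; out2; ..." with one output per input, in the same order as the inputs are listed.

"xbxvx"; "atmidfjaebg"; "thbg"; "exyxrola"; "invmdlbaok"

Execution, op by op:
  "pkikok" -> "kikok" -> "xvxbx" -> "xvxbx" -> "xbxvx"
  "ctornwsqvzgn" -> "tornwsqvzgn" -> "gbeajfdimta" -> "gbeajfdimta" -> "atmidfjaebg"
  "mtoug" -> "toug" -> "gbht" -> "gbht" -> "thbg"
  "gnybeklkrr" -> "nybeklkrr" -> "alorxyxee" -> "alorxyxe" -> "exyxrola"
  "kxbnoyqqziav" -> "xbnoyqqziav" -> "koablddmvni" -> "koabldmvni" -> "invmdlbaok"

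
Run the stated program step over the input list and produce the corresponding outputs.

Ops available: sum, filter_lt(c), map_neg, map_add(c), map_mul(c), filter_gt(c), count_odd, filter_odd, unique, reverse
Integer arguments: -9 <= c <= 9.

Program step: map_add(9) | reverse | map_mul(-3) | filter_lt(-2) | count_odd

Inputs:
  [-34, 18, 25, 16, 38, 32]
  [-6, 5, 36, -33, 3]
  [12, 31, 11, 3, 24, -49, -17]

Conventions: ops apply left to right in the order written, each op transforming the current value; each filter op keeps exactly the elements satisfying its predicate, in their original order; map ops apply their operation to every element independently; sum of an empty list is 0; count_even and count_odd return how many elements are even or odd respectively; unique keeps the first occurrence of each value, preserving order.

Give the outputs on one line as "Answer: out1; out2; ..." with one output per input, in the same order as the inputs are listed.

Execution, op by op:
  [-34, 18, 25, 16, 38, 32] -> [-25, 27, 34, 25, 47, 41] -> [41, 47, 25, 34, 27, -25] -> [-123, -141, -75, -102, -81, 75] -> [-123, -141, -75, -102, -81] -> 4
  [-6, 5, 36, -33, 3] -> [3, 14, 45, -24, 12] -> [12, -24, 45, 14, 3] -> [-36, 72, -135, -42, -9] -> [-36, -135, -42, -9] -> 2
  [12, 31, 11, 3, 24, -49, -17] -> [21, 40, 20, 12, 33, -40, -8] -> [-8, -40, 33, 12, 20, 40, 21] -> [24, 120, -99, -36, -60, -120, -63] -> [-99, -36, -60, -120, -63] -> 2

4; 2; 2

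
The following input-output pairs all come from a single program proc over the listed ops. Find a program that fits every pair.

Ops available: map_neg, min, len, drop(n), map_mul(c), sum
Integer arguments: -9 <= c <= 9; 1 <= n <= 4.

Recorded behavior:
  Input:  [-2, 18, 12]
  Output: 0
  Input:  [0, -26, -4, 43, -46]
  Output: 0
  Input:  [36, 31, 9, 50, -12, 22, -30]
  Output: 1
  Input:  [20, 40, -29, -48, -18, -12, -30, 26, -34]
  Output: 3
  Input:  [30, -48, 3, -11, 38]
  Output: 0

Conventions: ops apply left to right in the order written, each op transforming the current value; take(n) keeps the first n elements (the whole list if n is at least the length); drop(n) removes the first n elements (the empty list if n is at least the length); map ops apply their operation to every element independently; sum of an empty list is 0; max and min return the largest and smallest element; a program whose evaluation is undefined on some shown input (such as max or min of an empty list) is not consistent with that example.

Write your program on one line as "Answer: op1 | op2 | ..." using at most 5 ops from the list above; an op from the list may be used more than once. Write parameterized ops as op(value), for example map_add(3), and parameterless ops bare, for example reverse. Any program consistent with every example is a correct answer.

map_mul(-7) | drop(2) | map_neg | drop(4) | len

Check, running the answer program on each example:
  [-2, 18, 12] -> [14, -126, -84] -> [-84] -> [84] -> [] -> 0
  [0, -26, -4, 43, -46] -> [0, 182, 28, -301, 322] -> [28, -301, 322] -> [-28, 301, -322] -> [] -> 0
  [36, 31, 9, 50, -12, 22, -30] -> [-252, -217, -63, -350, 84, -154, 210] -> [-63, -350, 84, -154, 210] -> [63, 350, -84, 154, -210] -> [-210] -> 1
  [20, 40, -29, -48, -18, -12, -30, 26, -34] -> [-140, -280, 203, 336, 126, 84, 210, -182, 238] -> [203, 336, 126, 84, 210, -182, 238] -> [-203, -336, -126, -84, -210, 182, -238] -> [-210, 182, -238] -> 3
  [30, -48, 3, -11, 38] -> [-210, 336, -21, 77, -266] -> [-21, 77, -266] -> [21, -77, 266] -> [] -> 0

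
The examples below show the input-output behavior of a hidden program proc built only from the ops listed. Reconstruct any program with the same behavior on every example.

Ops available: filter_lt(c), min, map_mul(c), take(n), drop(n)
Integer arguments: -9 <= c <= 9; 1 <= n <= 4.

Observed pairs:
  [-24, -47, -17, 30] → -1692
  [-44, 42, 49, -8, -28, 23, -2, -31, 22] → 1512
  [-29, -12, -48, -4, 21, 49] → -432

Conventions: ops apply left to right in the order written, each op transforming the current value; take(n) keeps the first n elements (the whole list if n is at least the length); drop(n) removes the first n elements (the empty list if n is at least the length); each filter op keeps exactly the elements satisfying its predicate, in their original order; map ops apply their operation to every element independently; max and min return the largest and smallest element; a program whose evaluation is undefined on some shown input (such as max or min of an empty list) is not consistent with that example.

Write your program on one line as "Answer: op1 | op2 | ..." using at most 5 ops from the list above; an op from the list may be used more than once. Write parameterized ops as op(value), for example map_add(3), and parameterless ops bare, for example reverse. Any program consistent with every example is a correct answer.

take(2) | map_mul(-9) | drop(1) | map_mul(-4) | min

Check, running the answer program on each example:
  [-24, -47, -17, 30] -> [-24, -47] -> [216, 423] -> [423] -> [-1692] -> -1692
  [-44, 42, 49, -8, -28, 23, -2, -31, 22] -> [-44, 42] -> [396, -378] -> [-378] -> [1512] -> 1512
  [-29, -12, -48, -4, 21, 49] -> [-29, -12] -> [261, 108] -> [108] -> [-432] -> -432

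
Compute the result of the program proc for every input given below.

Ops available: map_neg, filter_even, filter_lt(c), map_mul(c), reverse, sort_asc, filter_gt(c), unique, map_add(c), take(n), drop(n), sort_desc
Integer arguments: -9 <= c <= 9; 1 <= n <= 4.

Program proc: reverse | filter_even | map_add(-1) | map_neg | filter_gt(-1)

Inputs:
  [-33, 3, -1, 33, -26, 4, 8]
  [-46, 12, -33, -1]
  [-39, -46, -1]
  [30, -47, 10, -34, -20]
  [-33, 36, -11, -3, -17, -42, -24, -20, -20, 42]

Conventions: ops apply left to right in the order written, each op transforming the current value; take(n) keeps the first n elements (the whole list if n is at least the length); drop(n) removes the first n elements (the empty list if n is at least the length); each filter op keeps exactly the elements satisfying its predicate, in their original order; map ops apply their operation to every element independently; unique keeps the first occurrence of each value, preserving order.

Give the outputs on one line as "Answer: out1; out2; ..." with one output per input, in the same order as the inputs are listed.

[27]; [47]; [47]; [21, 35]; [21, 21, 25, 43]

Execution, op by op:
  [-33, 3, -1, 33, -26, 4, 8] -> [8, 4, -26, 33, -1, 3, -33] -> [8, 4, -26] -> [7, 3, -27] -> [-7, -3, 27] -> [27]
  [-46, 12, -33, -1] -> [-1, -33, 12, -46] -> [12, -46] -> [11, -47] -> [-11, 47] -> [47]
  [-39, -46, -1] -> [-1, -46, -39] -> [-46] -> [-47] -> [47] -> [47]
  [30, -47, 10, -34, -20] -> [-20, -34, 10, -47, 30] -> [-20, -34, 10, 30] -> [-21, -35, 9, 29] -> [21, 35, -9, -29] -> [21, 35]
  [-33, 36, -11, -3, -17, -42, -24, -20, -20, 42] -> [42, -20, -20, -24, -42, -17, -3, -11, 36, -33] -> [42, -20, -20, -24, -42, 36] -> [41, -21, -21, -25, -43, 35] -> [-41, 21, 21, 25, 43, -35] -> [21, 21, 25, 43]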